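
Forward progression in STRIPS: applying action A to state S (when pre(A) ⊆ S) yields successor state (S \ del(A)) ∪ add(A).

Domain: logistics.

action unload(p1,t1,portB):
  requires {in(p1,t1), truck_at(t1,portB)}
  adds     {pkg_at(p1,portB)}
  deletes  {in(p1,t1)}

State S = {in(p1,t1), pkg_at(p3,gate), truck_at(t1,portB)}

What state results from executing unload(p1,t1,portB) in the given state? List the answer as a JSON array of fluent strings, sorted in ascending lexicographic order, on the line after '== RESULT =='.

Progress:
  pre ⊆ S: {in(p1,t1), truck_at(t1,portB)} ⊆ S  — applicable
  S \ del = {pkg_at(p3,gate), truck_at(t1,portB)}
  ∪ add   = {pkg_at(p1,portB), pkg_at(p3,gate), truck_at(t1,portB)}

== RESULT ==
["pkg_at(p1,portB)", "pkg_at(p3,gate)", "truck_at(t1,portB)"]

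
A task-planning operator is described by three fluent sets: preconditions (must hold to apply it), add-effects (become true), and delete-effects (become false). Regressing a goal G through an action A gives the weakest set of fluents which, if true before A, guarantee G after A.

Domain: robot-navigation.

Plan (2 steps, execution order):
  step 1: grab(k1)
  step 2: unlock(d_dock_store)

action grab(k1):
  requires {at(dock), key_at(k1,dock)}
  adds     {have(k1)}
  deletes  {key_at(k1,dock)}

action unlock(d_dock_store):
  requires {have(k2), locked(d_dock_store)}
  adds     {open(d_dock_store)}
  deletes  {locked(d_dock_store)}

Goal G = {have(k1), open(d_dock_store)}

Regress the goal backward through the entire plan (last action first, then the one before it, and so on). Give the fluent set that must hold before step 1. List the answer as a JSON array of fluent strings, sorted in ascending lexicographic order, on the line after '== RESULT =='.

Work backward from the goal:
  through step 2 (unlock(d_dock_store)): drop {open(d_dock_store)}, keep {have(k1)}, require {have(k2), locked(d_dock_store)}
    → {have(k1), have(k2), locked(d_dock_store)}
  through step 1 (grab(k1)): drop {have(k1)}, keep {have(k2), locked(d_dock_store)}, require {at(dock), key_at(k1,dock)}
    → {at(dock), have(k2), key_at(k1,dock), locked(d_dock_store)}

== RESULT ==
["at(dock)", "have(k2)", "key_at(k1,dock)", "locked(d_dock_store)"]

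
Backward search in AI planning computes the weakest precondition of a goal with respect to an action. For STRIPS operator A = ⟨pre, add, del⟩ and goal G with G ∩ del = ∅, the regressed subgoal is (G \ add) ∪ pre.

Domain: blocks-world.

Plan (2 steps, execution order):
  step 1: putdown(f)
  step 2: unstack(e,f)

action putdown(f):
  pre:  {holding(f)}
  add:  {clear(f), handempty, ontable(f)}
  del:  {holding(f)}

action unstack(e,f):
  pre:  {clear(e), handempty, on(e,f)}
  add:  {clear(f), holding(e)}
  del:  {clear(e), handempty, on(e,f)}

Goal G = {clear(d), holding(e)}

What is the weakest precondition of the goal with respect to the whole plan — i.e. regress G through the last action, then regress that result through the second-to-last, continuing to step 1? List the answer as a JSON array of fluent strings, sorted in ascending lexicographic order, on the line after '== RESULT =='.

Work backward from the goal:
  through step 2 (unstack(e,f)): drop {holding(e)}, keep {clear(d)}, require {clear(e), handempty, on(e,f)}
    → {clear(d), clear(e), handempty, on(e,f)}
  through step 1 (putdown(f)): drop {handempty}, keep {clear(d), clear(e), on(e,f)}, require {holding(f)}
    → {clear(d), clear(e), holding(f), on(e,f)}

== RESULT ==
["clear(d)", "clear(e)", "holding(f)", "on(e,f)"]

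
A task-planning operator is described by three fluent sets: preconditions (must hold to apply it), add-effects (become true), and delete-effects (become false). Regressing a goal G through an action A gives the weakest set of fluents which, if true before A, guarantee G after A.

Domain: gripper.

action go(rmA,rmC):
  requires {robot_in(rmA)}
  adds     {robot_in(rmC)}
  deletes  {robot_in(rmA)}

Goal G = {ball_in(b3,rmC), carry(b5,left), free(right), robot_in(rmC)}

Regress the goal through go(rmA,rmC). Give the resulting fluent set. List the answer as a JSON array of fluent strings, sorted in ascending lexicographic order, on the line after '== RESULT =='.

Compute (G \ add) ∪ pre:
  G ∩ del = {}  (empty — regression defined)
  G \ add = {ball_in(b3,rmC), carry(b5,left), free(right), robot_in(rmC)} \ {robot_in(rmC)} = {ball_in(b3,rmC), carry(b5,left), free(right)}
  ∪ pre   = {ball_in(b3,rmC), carry(b5,left), free(right)} ∪ {robot_in(rmA)}
          = {ball_in(b3,rmC), carry(b5,left), free(right), robot_in(rmA)}

== RESULT ==
["ball_in(b3,rmC)", "carry(b5,left)", "free(right)", "robot_in(rmA)"]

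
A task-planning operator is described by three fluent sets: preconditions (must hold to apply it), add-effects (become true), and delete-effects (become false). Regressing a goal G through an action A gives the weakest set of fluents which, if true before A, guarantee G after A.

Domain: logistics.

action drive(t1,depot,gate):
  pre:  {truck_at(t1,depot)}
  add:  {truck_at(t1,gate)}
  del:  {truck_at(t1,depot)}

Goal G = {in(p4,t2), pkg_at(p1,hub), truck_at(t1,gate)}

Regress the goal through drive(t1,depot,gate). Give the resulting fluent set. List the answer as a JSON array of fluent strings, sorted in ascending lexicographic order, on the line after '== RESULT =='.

Compute (G \ add) ∪ pre:
  G ∩ del = {}  (empty — regression defined)
  G \ add = {in(p4,t2), pkg_at(p1,hub), truck_at(t1,gate)} \ {truck_at(t1,gate)} = {in(p4,t2), pkg_at(p1,hub)}
  ∪ pre   = {in(p4,t2), pkg_at(p1,hub)} ∪ {truck_at(t1,depot)}
          = {in(p4,t2), pkg_at(p1,hub), truck_at(t1,depot)}

== RESULT ==
["in(p4,t2)", "pkg_at(p1,hub)", "truck_at(t1,depot)"]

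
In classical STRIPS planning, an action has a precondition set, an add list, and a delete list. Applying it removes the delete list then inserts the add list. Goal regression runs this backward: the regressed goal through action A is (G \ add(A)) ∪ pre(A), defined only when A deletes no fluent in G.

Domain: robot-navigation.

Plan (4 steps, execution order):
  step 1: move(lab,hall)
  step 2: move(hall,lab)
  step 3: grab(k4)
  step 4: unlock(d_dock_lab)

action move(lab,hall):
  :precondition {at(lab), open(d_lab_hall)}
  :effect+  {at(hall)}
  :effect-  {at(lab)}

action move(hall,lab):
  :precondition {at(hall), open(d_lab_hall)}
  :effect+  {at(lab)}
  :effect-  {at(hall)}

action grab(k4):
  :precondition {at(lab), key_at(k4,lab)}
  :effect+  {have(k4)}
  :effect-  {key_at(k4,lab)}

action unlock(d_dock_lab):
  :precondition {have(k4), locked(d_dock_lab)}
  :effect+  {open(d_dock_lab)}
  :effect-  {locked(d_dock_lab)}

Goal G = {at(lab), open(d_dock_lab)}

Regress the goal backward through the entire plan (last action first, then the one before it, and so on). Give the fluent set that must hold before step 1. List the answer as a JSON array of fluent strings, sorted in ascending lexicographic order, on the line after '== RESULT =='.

Work backward from the goal:
  through step 4 (unlock(d_dock_lab)): drop {open(d_dock_lab)}, keep {at(lab)}, require {have(k4), locked(d_dock_lab)}
    → {at(lab), have(k4), locked(d_dock_lab)}
  through step 3 (grab(k4)): drop {have(k4)}, keep {at(lab), locked(d_dock_lab)}, require {at(lab), key_at(k4,lab)}
    → {at(lab), key_at(k4,lab), locked(d_dock_lab)}
  through step 2 (move(hall,lab)): drop {at(lab)}, keep {key_at(k4,lab), locked(d_dock_lab)}, require {at(hall), open(d_lab_hall)}
    → {at(hall), key_at(k4,lab), locked(d_dock_lab), open(d_lab_hall)}
  through step 1 (move(lab,hall)): drop {at(hall)}, keep {key_at(k4,lab), locked(d_dock_lab), open(d_lab_hall)}, require {at(lab), open(d_lab_hall)}
    → {at(lab), key_at(k4,lab), locked(d_dock_lab), open(d_lab_hall)}

== RESULT ==
["at(lab)", "key_at(k4,lab)", "locked(d_dock_lab)", "open(d_lab_hall)"]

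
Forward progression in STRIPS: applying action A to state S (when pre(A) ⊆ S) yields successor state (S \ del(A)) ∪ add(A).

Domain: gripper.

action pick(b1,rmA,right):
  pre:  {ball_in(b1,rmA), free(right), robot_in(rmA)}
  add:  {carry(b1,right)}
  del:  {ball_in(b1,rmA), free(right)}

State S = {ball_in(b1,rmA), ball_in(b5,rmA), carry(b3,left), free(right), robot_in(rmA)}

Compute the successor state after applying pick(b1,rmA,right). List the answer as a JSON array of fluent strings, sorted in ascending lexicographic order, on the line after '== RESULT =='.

Compute (S \ del) ∪ add:
  pre ⊆ S: {ball_in(b1,rmA), free(right), robot_in(rmA)} ⊆ S  — applicable
  S \ del = {ball_in(b5,rmA), carry(b3,left), robot_in(rmA)}
  ∪ add   = {ball_in(b5,rmA), carry(b1,right), carry(b3,left), robot_in(rmA)}

== RESULT ==
["ball_in(b5,rmA)", "carry(b1,right)", "carry(b3,left)", "robot_in(rmA)"]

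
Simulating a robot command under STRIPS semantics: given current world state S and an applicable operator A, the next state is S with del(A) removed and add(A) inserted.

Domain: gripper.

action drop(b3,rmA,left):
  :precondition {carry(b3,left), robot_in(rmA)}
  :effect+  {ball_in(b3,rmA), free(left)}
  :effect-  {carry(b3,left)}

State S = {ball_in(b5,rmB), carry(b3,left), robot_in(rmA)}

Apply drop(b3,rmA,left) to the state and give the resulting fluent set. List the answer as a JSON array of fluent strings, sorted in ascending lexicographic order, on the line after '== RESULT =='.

Progress:
  pre ⊆ S: {carry(b3,left), robot_in(rmA)} ⊆ S  — applicable
  S \ del = {ball_in(b5,rmB), robot_in(rmA)}
  ∪ add   = {ball_in(b3,rmA), ball_in(b5,rmB), free(left), robot_in(rmA)}

== RESULT ==
["ball_in(b3,rmA)", "ball_in(b5,rmB)", "free(left)", "robot_in(rmA)"]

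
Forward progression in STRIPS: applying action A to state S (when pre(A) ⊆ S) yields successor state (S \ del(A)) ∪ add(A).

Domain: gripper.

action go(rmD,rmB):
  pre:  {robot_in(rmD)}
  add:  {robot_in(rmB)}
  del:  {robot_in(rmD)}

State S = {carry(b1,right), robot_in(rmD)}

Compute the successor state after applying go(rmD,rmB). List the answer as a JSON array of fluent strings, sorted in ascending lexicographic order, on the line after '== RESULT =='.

Compute (S \ del) ∪ add:
  pre ⊆ S: {robot_in(rmD)} ⊆ S  — applicable
  S \ del = {carry(b1,right)}
  ∪ add   = {carry(b1,right), robot_in(rmB)}

== RESULT ==
["carry(b1,right)", "robot_in(rmB)"]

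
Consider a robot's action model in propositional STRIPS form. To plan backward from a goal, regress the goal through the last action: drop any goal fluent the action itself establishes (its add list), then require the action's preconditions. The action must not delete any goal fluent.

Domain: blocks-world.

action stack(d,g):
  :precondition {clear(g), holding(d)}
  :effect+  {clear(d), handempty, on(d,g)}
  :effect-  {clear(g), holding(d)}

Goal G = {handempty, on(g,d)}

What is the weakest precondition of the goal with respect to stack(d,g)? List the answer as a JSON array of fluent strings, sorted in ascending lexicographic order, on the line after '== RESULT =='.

Regress:
  G ∩ del = {}  (empty — regression defined)
  G \ add = {handempty, on(g,d)} \ {clear(d), handempty, on(d,g)} = {on(g,d)}
  ∪ pre   = {on(g,d)} ∪ {clear(g), holding(d)}
          = {clear(g), holding(d), on(g,d)}

== RESULT ==
["clear(g)", "holding(d)", "on(g,d)"]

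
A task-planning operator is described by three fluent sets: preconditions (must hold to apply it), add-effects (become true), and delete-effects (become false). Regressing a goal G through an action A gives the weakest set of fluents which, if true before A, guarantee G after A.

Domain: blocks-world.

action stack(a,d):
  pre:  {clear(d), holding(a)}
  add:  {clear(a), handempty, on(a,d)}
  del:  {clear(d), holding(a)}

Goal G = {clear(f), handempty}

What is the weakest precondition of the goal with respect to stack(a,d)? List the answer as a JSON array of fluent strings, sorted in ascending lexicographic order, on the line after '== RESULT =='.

Compute (G \ add) ∪ pre:
  G ∩ del = {}  (empty — regression defined)
  G \ add = {clear(f), handempty} \ {clear(a), handempty, on(a,d)} = {clear(f)}
  ∪ pre   = {clear(f)} ∪ {clear(d), holding(a)}
          = {clear(d), clear(f), holding(a)}

== RESULT ==
["clear(d)", "clear(f)", "holding(a)"]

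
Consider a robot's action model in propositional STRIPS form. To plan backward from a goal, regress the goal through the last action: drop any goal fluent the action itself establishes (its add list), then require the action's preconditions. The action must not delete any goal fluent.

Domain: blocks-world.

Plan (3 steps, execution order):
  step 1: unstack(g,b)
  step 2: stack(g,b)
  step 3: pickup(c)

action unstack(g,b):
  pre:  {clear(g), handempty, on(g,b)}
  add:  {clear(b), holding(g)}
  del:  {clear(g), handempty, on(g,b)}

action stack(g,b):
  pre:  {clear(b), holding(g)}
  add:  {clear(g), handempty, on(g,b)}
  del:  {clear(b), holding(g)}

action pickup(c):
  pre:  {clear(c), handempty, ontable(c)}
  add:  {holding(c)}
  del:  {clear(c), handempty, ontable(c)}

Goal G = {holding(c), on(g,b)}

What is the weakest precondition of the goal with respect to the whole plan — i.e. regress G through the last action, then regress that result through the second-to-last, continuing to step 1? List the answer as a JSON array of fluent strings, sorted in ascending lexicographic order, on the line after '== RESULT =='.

Regress step by step:
  through step 3 (pickup(c)): drop {holding(c)}, keep {on(g,b)}, require {clear(c), handempty, ontable(c)}
    → {clear(c), handempty, on(g,b), ontable(c)}
  through step 2 (stack(g,b)): drop {handempty, on(g,b)}, keep {clear(c), ontable(c)}, require {clear(b), holding(g)}
    → {clear(b), clear(c), holding(g), ontable(c)}
  through step 1 (unstack(g,b)): drop {clear(b), holding(g)}, keep {clear(c), ontable(c)}, require {clear(g), handempty, on(g,b)}
    → {clear(c), clear(g), handempty, on(g,b), ontable(c)}

== RESULT ==
["clear(c)", "clear(g)", "handempty", "on(g,b)", "ontable(c)"]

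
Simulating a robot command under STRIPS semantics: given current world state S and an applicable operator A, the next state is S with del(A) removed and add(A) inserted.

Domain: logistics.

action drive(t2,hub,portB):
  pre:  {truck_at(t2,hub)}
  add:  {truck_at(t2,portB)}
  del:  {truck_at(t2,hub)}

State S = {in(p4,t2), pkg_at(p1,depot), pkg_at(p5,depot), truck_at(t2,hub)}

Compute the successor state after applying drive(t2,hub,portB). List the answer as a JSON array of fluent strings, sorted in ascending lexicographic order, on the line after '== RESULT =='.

Progress:
  pre ⊆ S: {truck_at(t2,hub)} ⊆ S  — applicable
  S \ del = {in(p4,t2), pkg_at(p1,depot), pkg_at(p5,depot)}
  ∪ add   = {in(p4,t2), pkg_at(p1,depot), pkg_at(p5,depot), truck_at(t2,portB)}

== RESULT ==
["in(p4,t2)", "pkg_at(p1,depot)", "pkg_at(p5,depot)", "truck_at(t2,portB)"]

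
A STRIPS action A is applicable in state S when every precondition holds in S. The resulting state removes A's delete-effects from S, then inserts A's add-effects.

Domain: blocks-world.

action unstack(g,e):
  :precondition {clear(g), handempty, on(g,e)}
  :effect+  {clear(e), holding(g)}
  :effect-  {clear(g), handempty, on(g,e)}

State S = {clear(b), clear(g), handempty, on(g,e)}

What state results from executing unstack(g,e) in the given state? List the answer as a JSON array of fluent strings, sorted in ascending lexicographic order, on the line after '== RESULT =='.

Progress:
  pre ⊆ S: {clear(g), handempty, on(g,e)} ⊆ S  — applicable
  S \ del = {clear(b)}
  ∪ add   = {clear(b), clear(e), holding(g)}

== RESULT ==
["clear(b)", "clear(e)", "holding(g)"]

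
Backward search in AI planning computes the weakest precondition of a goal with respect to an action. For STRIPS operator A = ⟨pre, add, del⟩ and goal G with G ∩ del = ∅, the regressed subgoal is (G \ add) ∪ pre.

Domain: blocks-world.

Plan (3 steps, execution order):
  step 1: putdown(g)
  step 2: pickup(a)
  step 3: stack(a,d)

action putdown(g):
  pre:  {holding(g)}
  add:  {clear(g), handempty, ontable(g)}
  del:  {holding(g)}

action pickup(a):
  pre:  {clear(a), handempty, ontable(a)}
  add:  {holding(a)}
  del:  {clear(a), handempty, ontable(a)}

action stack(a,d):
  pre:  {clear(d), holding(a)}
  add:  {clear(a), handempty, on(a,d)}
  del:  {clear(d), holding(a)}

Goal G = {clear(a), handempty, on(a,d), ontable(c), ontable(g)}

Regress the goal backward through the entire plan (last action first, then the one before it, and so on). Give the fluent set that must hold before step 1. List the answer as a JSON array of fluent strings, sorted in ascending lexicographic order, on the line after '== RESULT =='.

Work backward from the goal:
  through step 3 (stack(a,d)): drop {clear(a), handempty, on(a,d)}, keep {ontable(c), ontable(g)}, require {clear(d), holding(a)}
    → {clear(d), holding(a), ontable(c), ontable(g)}
  through step 2 (pickup(a)): drop {holding(a)}, keep {clear(d), ontable(c), ontable(g)}, require {clear(a), handempty, ontable(a)}
    → {clear(a), clear(d), handempty, ontable(a), ontable(c), ontable(g)}
  through step 1 (putdown(g)): drop {handempty, ontable(g)}, keep {clear(a), clear(d), ontable(a), ontable(c)}, require {holding(g)}
    → {clear(a), clear(d), holding(g), ontable(a), ontable(c)}

== RESULT ==
["clear(a)", "clear(d)", "holding(g)", "ontable(a)", "ontable(c)"]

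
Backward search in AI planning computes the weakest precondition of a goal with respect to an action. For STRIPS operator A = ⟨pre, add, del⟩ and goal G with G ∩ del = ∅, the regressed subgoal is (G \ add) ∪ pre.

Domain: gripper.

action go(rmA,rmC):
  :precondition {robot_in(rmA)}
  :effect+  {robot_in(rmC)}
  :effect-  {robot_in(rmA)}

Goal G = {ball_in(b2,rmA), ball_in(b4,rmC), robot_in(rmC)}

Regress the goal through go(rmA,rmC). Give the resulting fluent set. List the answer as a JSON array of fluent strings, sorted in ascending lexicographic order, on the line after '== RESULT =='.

Compute (G \ add) ∪ pre:
  G ∩ del = {}  (empty — regression defined)
  G \ add = {ball_in(b2,rmA), ball_in(b4,rmC), robot_in(rmC)} \ {robot_in(rmC)} = {ball_in(b2,rmA), ball_in(b4,rmC)}
  ∪ pre   = {ball_in(b2,rmA), ball_in(b4,rmC)} ∪ {robot_in(rmA)}
          = {ball_in(b2,rmA), ball_in(b4,rmC), robot_in(rmA)}

== RESULT ==
["ball_in(b2,rmA)", "ball_in(b4,rmC)", "robot_in(rmA)"]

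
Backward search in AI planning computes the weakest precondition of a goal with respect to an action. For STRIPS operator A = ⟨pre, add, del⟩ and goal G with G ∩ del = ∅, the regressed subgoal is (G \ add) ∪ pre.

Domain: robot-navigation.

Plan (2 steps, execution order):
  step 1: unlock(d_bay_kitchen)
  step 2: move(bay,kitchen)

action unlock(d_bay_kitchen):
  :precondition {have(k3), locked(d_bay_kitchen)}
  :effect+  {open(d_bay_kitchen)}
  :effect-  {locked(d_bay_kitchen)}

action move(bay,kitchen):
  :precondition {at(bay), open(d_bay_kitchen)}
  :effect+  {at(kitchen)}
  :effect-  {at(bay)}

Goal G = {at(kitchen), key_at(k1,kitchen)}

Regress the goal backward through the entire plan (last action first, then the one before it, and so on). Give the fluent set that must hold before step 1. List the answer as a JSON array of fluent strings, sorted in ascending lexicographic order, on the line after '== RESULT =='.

Work backward from the goal:
  through step 2 (move(bay,kitchen)): drop {at(kitchen)}, keep {key_at(k1,kitchen)}, require {at(bay), open(d_bay_kitchen)}
    → {at(bay), key_at(k1,kitchen), open(d_bay_kitchen)}
  through step 1 (unlock(d_bay_kitchen)): drop {open(d_bay_kitchen)}, keep {at(bay), key_at(k1,kitchen)}, require {have(k3), locked(d_bay_kitchen)}
    → {at(bay), have(k3), key_at(k1,kitchen), locked(d_bay_kitchen)}

== RESULT ==
["at(bay)", "have(k3)", "key_at(k1,kitchen)", "locked(d_bay_kitchen)"]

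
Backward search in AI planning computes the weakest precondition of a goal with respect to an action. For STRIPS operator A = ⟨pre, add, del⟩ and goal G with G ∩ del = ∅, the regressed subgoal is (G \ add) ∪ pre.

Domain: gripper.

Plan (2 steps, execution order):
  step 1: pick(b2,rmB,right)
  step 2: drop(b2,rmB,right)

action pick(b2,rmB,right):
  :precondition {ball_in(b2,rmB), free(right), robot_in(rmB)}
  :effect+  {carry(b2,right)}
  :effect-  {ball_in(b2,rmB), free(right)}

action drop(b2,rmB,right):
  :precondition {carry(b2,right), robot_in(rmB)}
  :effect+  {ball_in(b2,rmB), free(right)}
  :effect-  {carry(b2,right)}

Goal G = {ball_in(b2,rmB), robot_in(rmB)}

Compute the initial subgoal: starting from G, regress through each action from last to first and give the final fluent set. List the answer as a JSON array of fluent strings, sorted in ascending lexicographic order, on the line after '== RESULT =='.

Regress step by step:
  through step 2 (drop(b2,rmB,right)): drop {ball_in(b2,rmB)}, keep {robot_in(rmB)}, require {carry(b2,right), robot_in(rmB)}
    → {carry(b2,right), robot_in(rmB)}
  through step 1 (pick(b2,rmB,right)): drop {carry(b2,right)}, keep {robot_in(rmB)}, require {ball_in(b2,rmB), free(right), robot_in(rmB)}
    → {ball_in(b2,rmB), free(right), robot_in(rmB)}

== RESULT ==
["ball_in(b2,rmB)", "free(right)", "robot_in(rmB)"]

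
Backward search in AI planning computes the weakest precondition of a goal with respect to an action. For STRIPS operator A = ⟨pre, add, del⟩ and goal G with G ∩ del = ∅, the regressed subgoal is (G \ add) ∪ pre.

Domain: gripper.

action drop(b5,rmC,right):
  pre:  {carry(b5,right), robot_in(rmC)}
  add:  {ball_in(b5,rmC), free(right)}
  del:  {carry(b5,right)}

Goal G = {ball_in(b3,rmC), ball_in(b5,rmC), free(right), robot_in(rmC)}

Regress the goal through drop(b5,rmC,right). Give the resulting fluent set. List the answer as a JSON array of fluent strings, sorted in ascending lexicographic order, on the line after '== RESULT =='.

Compute (G \ add) ∪ pre:
  G ∩ del = {}  (empty — regression defined)
  G \ add = {ball_in(b3,rmC), ball_in(b5,rmC), free(right), robot_in(rmC)} \ {ball_in(b5,rmC), free(right)} = {ball_in(b3,rmC), robot_in(rmC)}
  ∪ pre   = {ball_in(b3,rmC), robot_in(rmC)} ∪ {carry(b5,right), robot_in(rmC)}
          = {ball_in(b3,rmC), carry(b5,right), robot_in(rmC)}

== RESULT ==
["ball_in(b3,rmC)", "carry(b5,right)", "robot_in(rmC)"]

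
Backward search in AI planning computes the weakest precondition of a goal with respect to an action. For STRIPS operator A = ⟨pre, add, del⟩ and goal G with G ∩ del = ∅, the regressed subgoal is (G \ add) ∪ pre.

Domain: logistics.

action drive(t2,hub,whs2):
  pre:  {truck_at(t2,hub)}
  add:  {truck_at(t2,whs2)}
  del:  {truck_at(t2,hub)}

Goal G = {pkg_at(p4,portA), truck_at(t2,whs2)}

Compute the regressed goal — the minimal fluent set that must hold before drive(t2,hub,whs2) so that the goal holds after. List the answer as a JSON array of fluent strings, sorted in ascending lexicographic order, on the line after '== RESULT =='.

Compute (G \ add) ∪ pre:
  G ∩ del = {}  (empty — regression defined)
  G \ add = {pkg_at(p4,portA), truck_at(t2,whs2)} \ {truck_at(t2,whs2)} = {pkg_at(p4,portA)}
  ∪ pre   = {pkg_at(p4,portA)} ∪ {truck_at(t2,hub)}
          = {pkg_at(p4,portA), truck_at(t2,hub)}

== RESULT ==
["pkg_at(p4,portA)", "truck_at(t2,hub)"]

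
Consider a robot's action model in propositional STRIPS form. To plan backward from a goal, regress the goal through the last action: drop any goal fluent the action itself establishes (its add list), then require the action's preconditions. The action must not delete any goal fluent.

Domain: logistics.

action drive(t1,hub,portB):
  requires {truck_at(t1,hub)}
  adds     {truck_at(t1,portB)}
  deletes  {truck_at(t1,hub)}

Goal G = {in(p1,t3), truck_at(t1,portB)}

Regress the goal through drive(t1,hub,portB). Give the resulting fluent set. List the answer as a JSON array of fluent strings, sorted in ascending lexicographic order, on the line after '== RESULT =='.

Compute (G \ add) ∪ pre:
  G ∩ del = {}  (empty — regression defined)
  G \ add = {in(p1,t3), truck_at(t1,portB)} \ {truck_at(t1,portB)} = {in(p1,t3)}
  ∪ pre   = {in(p1,t3)} ∪ {truck_at(t1,hub)}
          = {in(p1,t3), truck_at(t1,hub)}

== RESULT ==
["in(p1,t3)", "truck_at(t1,hub)"]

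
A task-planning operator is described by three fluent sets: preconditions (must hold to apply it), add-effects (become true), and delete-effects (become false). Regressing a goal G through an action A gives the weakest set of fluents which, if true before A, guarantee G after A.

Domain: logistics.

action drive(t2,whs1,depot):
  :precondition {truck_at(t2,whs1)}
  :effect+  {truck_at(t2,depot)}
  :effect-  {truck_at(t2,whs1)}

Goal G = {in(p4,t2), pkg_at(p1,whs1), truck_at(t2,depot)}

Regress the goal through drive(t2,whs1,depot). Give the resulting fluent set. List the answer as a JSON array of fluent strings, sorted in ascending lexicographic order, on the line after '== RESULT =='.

Regress:
  G ∩ del = {}  (empty — regression defined)
  G \ add = {in(p4,t2), pkg_at(p1,whs1), truck_at(t2,depot)} \ {truck_at(t2,depot)} = {in(p4,t2), pkg_at(p1,whs1)}
  ∪ pre   = {in(p4,t2), pkg_at(p1,whs1)} ∪ {truck_at(t2,whs1)}
          = {in(p4,t2), pkg_at(p1,whs1), truck_at(t2,whs1)}

== RESULT ==
["in(p4,t2)", "pkg_at(p1,whs1)", "truck_at(t2,whs1)"]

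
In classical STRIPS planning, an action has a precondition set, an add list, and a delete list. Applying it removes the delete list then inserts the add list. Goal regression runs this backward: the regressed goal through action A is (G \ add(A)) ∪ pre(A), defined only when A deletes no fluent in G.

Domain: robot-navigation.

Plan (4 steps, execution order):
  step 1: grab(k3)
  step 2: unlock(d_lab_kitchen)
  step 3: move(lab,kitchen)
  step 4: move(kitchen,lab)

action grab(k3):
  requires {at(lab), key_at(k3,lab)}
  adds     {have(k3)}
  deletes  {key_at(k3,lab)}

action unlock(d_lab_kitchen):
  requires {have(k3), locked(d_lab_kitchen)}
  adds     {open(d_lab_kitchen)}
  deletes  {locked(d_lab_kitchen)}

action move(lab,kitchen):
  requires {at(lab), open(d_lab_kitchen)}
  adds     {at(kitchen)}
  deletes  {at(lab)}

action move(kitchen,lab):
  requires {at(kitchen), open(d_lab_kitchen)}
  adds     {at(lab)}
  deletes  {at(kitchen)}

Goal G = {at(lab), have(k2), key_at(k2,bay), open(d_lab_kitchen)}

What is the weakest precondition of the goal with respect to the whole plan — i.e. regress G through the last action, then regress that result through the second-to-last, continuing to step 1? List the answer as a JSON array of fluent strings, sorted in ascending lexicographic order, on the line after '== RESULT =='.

Work backward from the goal:
  through step 4 (move(kitchen,lab)): drop {at(lab)}, keep {have(k2), key_at(k2,bay), open(d_lab_kitchen)}, require {at(kitchen), open(d_lab_kitchen)}
    → {at(kitchen), have(k2), key_at(k2,bay), open(d_lab_kitchen)}
  through step 3 (move(lab,kitchen)): drop {at(kitchen)}, keep {have(k2), key_at(k2,bay), open(d_lab_kitchen)}, require {at(lab), open(d_lab_kitchen)}
    → {at(lab), have(k2), key_at(k2,bay), open(d_lab_kitchen)}
  through step 2 (unlock(d_lab_kitchen)): drop {open(d_lab_kitchen)}, keep {at(lab), have(k2), key_at(k2,bay)}, require {have(k3), locked(d_lab_kitchen)}
    → {at(lab), have(k2), have(k3), key_at(k2,bay), locked(d_lab_kitchen)}
  through step 1 (grab(k3)): drop {have(k3)}, keep {at(lab), have(k2), key_at(k2,bay), locked(d_lab_kitchen)}, require {at(lab), key_at(k3,lab)}
    → {at(lab), have(k2), key_at(k2,bay), key_at(k3,lab), locked(d_lab_kitchen)}

== RESULT ==
["at(lab)", "have(k2)", "key_at(k2,bay)", "key_at(k3,lab)", "locked(d_lab_kitchen)"]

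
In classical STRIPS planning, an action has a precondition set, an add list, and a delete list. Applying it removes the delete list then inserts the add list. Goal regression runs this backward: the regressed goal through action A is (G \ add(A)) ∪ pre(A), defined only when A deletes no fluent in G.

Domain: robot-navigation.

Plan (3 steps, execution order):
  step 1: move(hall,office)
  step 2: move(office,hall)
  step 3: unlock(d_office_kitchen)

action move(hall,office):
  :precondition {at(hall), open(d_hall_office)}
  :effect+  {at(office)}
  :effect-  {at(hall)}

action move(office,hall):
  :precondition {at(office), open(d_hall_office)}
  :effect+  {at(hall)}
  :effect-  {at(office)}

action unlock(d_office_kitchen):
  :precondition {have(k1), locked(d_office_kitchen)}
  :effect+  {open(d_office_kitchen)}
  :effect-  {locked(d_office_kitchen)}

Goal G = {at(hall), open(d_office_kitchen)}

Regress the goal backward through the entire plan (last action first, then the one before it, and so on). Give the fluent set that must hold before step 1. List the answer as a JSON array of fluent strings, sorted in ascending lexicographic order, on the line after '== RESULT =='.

Work backward from the goal:
  through step 3 (unlock(d_office_kitchen)): drop {open(d_office_kitchen)}, keep {at(hall)}, require {have(k1), locked(d_office_kitchen)}
    → {at(hall), have(k1), locked(d_office_kitchen)}
  through step 2 (move(office,hall)): drop {at(hall)}, keep {have(k1), locked(d_office_kitchen)}, require {at(office), open(d_hall_office)}
    → {at(office), have(k1), locked(d_office_kitchen), open(d_hall_office)}
  through step 1 (move(hall,office)): drop {at(office)}, keep {have(k1), locked(d_office_kitchen), open(d_hall_office)}, require {at(hall), open(d_hall_office)}
    → {at(hall), have(k1), locked(d_office_kitchen), open(d_hall_office)}

== RESULT ==
["at(hall)", "have(k1)", "locked(d_office_kitchen)", "open(d_hall_office)"]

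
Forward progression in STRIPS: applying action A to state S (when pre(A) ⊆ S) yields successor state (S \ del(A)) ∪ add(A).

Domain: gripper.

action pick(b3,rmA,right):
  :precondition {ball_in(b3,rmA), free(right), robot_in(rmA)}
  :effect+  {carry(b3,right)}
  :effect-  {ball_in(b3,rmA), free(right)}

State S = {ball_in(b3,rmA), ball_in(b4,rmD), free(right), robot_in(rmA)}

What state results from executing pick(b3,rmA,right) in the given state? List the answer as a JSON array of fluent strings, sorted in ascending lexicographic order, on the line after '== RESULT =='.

Progress:
  pre ⊆ S: {ball_in(b3,rmA), free(right), robot_in(rmA)} ⊆ S  — applicable
  S \ del = {ball_in(b4,rmD), robot_in(rmA)}
  ∪ add   = {ball_in(b4,rmD), carry(b3,right), robot_in(rmA)}

== RESULT ==
["ball_in(b4,rmD)", "carry(b3,right)", "robot_in(rmA)"]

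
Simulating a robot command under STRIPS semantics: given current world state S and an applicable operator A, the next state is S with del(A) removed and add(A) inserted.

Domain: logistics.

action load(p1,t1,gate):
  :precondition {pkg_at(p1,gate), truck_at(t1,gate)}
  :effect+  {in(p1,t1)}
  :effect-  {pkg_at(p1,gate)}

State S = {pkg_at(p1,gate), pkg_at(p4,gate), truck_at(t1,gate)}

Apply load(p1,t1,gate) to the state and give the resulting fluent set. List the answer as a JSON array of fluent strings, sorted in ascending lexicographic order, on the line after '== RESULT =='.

Compute (S \ del) ∪ add:
  pre ⊆ S: {pkg_at(p1,gate), truck_at(t1,gate)} ⊆ S  — applicable
  S \ del = {pkg_at(p4,gate), truck_at(t1,gate)}
  ∪ add   = {in(p1,t1), pkg_at(p4,gate), truck_at(t1,gate)}

== RESULT ==
["in(p1,t1)", "pkg_at(p4,gate)", "truck_at(t1,gate)"]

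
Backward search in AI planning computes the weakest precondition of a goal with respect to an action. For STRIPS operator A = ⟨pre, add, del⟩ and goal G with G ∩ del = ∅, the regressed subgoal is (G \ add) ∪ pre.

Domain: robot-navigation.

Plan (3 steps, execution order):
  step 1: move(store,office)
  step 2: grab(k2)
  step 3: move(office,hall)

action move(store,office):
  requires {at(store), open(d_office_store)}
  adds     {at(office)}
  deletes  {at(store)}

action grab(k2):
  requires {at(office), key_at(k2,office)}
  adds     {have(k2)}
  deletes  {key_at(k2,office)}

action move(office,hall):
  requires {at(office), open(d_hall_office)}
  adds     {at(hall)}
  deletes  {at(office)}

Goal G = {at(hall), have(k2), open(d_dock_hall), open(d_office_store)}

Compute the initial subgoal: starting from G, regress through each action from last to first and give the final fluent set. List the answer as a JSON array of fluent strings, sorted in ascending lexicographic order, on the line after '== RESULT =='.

Regress step by step:
  through step 3 (move(office,hall)): drop {at(hall)}, keep {have(k2), open(d_dock_hall), open(d_office_store)}, require {at(office), open(d_hall_office)}
    → {at(office), have(k2), open(d_dock_hall), open(d_hall_office), open(d_office_store)}
  through step 2 (grab(k2)): drop {have(k2)}, keep {at(office), open(d_dock_hall), open(d_hall_office), open(d_office_store)}, require {at(office), key_at(k2,office)}
    → {at(office), key_at(k2,office), open(d_dock_hall), open(d_hall_office), open(d_office_store)}
  through step 1 (move(store,office)): drop {at(office)}, keep {key_at(k2,office), open(d_dock_hall), open(d_hall_office), open(d_office_store)}, require {at(store), open(d_office_store)}
    → {at(store), key_at(k2,office), open(d_dock_hall), open(d_hall_office), open(d_office_store)}

== RESULT ==
["at(store)", "key_at(k2,office)", "open(d_dock_hall)", "open(d_hall_office)", "open(d_office_store)"]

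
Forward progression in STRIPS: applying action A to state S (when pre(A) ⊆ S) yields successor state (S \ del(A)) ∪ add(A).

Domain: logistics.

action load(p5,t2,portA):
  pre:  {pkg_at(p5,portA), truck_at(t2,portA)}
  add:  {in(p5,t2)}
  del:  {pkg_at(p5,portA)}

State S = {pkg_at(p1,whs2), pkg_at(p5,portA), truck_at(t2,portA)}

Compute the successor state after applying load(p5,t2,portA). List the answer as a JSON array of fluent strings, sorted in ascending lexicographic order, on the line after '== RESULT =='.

Progress:
  pre ⊆ S: {pkg_at(p5,portA), truck_at(t2,portA)} ⊆ S  — applicable
  S \ del = {pkg_at(p1,whs2), truck_at(t2,portA)}
  ∪ add   = {in(p5,t2), pkg_at(p1,whs2), truck_at(t2,portA)}

== RESULT ==
["in(p5,t2)", "pkg_at(p1,whs2)", "truck_at(t2,portA)"]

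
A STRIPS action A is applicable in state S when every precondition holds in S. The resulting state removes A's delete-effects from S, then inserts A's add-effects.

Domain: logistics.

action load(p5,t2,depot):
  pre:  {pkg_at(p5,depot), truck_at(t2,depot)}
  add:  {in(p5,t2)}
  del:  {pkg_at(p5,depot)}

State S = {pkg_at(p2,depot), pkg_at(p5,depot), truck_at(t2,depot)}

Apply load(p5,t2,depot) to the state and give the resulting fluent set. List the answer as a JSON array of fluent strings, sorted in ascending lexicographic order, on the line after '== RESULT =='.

Progress:
  pre ⊆ S: {pkg_at(p5,depot), truck_at(t2,depot)} ⊆ S  — applicable
  S \ del = {pkg_at(p2,depot), truck_at(t2,depot)}
  ∪ add   = {in(p5,t2), pkg_at(p2,depot), truck_at(t2,depot)}

== RESULT ==
["in(p5,t2)", "pkg_at(p2,depot)", "truck_at(t2,depot)"]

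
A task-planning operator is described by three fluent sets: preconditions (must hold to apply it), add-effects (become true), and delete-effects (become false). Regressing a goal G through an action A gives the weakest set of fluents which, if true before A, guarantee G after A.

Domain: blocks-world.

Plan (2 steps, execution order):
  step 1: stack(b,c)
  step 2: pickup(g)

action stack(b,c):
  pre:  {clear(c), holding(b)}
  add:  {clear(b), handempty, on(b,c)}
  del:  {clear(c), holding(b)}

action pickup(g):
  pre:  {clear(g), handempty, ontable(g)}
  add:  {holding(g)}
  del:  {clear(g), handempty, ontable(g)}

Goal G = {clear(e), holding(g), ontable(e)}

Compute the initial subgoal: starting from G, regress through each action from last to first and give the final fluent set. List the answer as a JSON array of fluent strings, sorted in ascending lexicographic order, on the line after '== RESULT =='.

Regress step by step:
  through step 2 (pickup(g)): drop {holding(g)}, keep {clear(e), ontable(e)}, require {clear(g), handempty, ontable(g)}
    → {clear(e), clear(g), handempty, ontable(e), ontable(g)}
  through step 1 (stack(b,c)): drop {handempty}, keep {clear(e), clear(g), ontable(e), ontable(g)}, require {clear(c), holding(b)}
    → {clear(c), clear(e), clear(g), holding(b), ontable(e), ontable(g)}

== RESULT ==
["clear(c)", "clear(e)", "clear(g)", "holding(b)", "ontable(e)", "ontable(g)"]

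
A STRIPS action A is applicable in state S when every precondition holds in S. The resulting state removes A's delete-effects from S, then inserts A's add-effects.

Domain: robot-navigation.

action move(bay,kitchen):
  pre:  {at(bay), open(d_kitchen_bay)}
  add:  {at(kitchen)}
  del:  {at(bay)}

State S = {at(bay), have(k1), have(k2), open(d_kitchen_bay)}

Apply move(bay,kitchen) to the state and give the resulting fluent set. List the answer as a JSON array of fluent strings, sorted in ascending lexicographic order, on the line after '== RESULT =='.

Compute (S \ del) ∪ add:
  pre ⊆ S: {at(bay), open(d_kitchen_bay)} ⊆ S  — applicable
  S \ del = {have(k1), have(k2), open(d_kitchen_bay)}
  ∪ add   = {at(kitchen), have(k1), have(k2), open(d_kitchen_bay)}

== RESULT ==
["at(kitchen)", "have(k1)", "have(k2)", "open(d_kitchen_bay)"]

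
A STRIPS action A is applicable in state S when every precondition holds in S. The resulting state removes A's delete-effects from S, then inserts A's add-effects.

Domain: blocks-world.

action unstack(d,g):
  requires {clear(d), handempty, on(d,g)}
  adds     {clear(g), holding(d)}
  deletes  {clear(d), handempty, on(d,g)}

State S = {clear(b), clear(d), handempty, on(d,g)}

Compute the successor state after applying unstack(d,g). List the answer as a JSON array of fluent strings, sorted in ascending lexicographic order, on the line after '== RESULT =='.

Progress:
  pre ⊆ S: {clear(d), handempty, on(d,g)} ⊆ S  — applicable
  S \ del = {clear(b)}
  ∪ add   = {clear(b), clear(g), holding(d)}

== RESULT ==
["clear(b)", "clear(g)", "holding(d)"]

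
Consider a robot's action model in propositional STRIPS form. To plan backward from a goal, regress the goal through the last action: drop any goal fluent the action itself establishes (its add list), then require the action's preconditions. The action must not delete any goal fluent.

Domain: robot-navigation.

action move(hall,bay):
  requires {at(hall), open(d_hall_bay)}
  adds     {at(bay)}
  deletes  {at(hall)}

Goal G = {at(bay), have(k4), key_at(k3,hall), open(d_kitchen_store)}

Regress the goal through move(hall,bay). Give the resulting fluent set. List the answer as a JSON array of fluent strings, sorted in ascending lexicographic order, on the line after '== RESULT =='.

Regress:
  G ∩ del = {}  (empty — regression defined)
  G \ add = {at(bay), have(k4), key_at(k3,hall), open(d_kitchen_store)} \ {at(bay)} = {have(k4), key_at(k3,hall), open(d_kitchen_store)}
  ∪ pre   = {have(k4), key_at(k3,hall), open(d_kitchen_store)} ∪ {at(hall), open(d_hall_bay)}
          = {at(hall), have(k4), key_at(k3,hall), open(d_hall_bay), open(d_kitchen_store)}

== RESULT ==
["at(hall)", "have(k4)", "key_at(k3,hall)", "open(d_hall_bay)", "open(d_kitchen_store)"]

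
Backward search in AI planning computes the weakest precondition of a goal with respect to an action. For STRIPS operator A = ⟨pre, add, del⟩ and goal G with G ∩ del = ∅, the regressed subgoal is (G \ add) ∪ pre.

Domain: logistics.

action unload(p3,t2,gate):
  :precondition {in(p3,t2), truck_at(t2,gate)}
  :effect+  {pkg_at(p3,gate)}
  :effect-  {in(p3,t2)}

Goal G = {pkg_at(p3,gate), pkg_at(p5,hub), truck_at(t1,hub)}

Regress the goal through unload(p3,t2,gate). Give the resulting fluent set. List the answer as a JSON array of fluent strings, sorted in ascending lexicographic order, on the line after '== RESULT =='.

Regress:
  G ∩ del = {}  (empty — regression defined)
  G \ add = {pkg_at(p3,gate), pkg_at(p5,hub), truck_at(t1,hub)} \ {pkg_at(p3,gate)} = {pkg_at(p5,hub), truck_at(t1,hub)}
  ∪ pre   = {pkg_at(p5,hub), truck_at(t1,hub)} ∪ {in(p3,t2), truck_at(t2,gate)}
          = {in(p3,t2), pkg_at(p5,hub), truck_at(t1,hub), truck_at(t2,gate)}

== RESULT ==
["in(p3,t2)", "pkg_at(p5,hub)", "truck_at(t1,hub)", "truck_at(t2,gate)"]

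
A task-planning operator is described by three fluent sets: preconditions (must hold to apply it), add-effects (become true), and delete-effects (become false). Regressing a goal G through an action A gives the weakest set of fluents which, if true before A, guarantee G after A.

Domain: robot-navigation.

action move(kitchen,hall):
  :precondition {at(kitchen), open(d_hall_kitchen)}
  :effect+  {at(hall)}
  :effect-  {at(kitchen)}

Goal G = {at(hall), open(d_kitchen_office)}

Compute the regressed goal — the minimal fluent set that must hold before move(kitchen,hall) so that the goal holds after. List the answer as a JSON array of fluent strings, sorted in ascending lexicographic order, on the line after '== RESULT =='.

Regress:
  G ∩ del = {}  (empty — regression defined)
  G \ add = {at(hall), open(d_kitchen_office)} \ {at(hall)} = {open(d_kitchen_office)}
  ∪ pre   = {open(d_kitchen_office)} ∪ {at(kitchen), open(d_hall_kitchen)}
          = {at(kitchen), open(d_hall_kitchen), open(d_kitchen_office)}

== RESULT ==
["at(kitchen)", "open(d_hall_kitchen)", "open(d_kitchen_office)"]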